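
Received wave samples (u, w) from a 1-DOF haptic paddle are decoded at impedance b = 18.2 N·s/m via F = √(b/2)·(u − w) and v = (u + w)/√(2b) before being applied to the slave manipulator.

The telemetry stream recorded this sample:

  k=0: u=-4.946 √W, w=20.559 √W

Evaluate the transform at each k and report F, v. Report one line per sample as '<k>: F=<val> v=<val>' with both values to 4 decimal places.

k=0: u−w=-25.5050, u+w=15.6130; √(b/2)=3.0166, √(2b)=6.0332; F=3.0166×(-25.505)=-76.9389, v=15.6130/6.0332=2.5878

0: F=-76.9389 v=2.5878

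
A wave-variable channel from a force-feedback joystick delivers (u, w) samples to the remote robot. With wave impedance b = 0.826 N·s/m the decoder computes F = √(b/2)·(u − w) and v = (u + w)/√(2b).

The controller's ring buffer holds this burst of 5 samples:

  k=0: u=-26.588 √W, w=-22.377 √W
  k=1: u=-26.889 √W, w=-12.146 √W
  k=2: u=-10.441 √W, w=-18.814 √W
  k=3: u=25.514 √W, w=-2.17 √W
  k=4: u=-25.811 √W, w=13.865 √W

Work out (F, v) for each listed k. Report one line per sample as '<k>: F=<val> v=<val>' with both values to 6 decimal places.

0: F=-2.706202 v=-38.096119
1: F=-9.474600 v=-30.370306
2: F=5.380915 v=-22.761196
3: F=17.791144 v=18.162275
4: F=-25.497812 v=-9.294317

k=0: u−w=-4.211000, u+w=-48.965000; √(b/2)=0.642651, √(2b)=1.285302; F=0.642651×(-4.211)=-2.706202, v=-48.965000/1.285302=-38.096119
k=1: u−w=-14.743000, u+w=-39.035000; √(b/2)=0.642651, √(2b)=1.285302; F=0.642651×(-14.743)=-9.474600, v=-39.035000/1.285302=-30.370306
k=2: u−w=8.373000, u+w=-29.255000; √(b/2)=0.642651, √(2b)=1.285302; F=0.642651×8.373=5.380915, v=-29.255000/1.285302=-22.761196
k=3: u−w=27.684000, u+w=23.344000; √(b/2)=0.642651, √(2b)=1.285302; F=0.642651×27.684=17.791144, v=23.344000/1.285302=18.162275
k=4: u−w=-39.676000, u+w=-11.946000; √(b/2)=0.642651, √(2b)=1.285302; F=0.642651×(-39.676)=-25.497812, v=-11.946000/1.285302=-9.294317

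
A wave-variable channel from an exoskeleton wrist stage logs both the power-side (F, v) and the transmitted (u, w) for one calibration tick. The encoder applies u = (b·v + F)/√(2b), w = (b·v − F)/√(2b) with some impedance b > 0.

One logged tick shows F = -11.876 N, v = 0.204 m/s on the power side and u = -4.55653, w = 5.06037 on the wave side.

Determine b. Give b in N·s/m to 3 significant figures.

u + w = 0.5038;  u + w = √(2b)·v, so √(2b) = 0.5038/0.204 = 2.4698.
b = (√(2b))²/2 = 6.0999/2 = 3.0500.
(Check via u − w = 2F/√(2b): u − w = -9.6169, 2F/√(2b) = -9.6170.)

b = 3.05 N·s/m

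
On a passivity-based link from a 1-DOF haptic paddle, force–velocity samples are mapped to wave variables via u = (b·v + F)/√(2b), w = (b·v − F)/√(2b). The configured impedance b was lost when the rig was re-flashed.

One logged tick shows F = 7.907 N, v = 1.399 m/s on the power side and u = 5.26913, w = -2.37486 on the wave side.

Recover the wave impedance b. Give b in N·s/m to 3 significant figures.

u + w = 2.8943;  u + w = √(2b)·v, so √(2b) = 2.8943/1.399 = 2.0688.
b = (√(2b))²/2 = 4.2800/2 = 2.1400.
(Check via u − w = 2F/√(2b): u − w = 7.6440, 2F/√(2b) = 7.6440.)

b = 2.14 N·s/m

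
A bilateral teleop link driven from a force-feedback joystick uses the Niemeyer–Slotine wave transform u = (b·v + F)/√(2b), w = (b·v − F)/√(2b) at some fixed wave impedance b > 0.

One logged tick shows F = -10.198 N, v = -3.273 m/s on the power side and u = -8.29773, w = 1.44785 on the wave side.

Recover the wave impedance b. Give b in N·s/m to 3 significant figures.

u + w = -6.8499;  u + w = √(2b)·v, so √(2b) = -6.8499/(-3.273) = 2.0928.
b = (√(2b))²/2 = 4.3800/2 = 2.1900.
(Check via u − w = 2F/√(2b): u − w = -9.7456, 2F/√(2b) = -9.7456.)

b = 2.19 N·s/m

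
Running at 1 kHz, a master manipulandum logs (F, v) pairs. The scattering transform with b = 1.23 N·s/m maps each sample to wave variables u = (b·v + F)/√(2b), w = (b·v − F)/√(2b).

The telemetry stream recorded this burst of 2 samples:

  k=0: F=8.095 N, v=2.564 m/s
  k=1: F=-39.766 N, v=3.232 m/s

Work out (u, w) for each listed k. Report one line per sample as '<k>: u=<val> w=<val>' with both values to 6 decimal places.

k=0: b·v=1.23×2.564=3.153720; √(2b)=1.568439; u=(3.153720+8.095)/1.568439=7.171922, w=(3.153720−8.095)/1.568439=-3.150445
k=1: b·v=1.23×3.232=3.975360; √(2b)=1.568439; u=(3.975360+(-39.766))/1.568439=-22.819279, w=(3.975360−(-39.766))/1.568439=27.888473

0: u=7.171922 w=-3.150445
1: u=-22.819279 w=27.888473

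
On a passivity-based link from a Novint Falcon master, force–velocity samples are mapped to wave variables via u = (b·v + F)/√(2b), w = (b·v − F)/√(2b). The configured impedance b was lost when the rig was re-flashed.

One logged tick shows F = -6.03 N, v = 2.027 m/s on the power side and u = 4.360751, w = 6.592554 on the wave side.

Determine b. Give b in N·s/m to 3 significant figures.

u + w = 10.953305;  u + w = √(2b)·v, so √(2b) = 10.953305/2.027 = 5.403703.
b = (√(2b))²/2 = 29.200001/2 = 14.600000.
(Check via u − w = 2F/√(2b): u − w = -2.231803, 2F/√(2b) = -2.231803.)

b = 14.6 N·s/m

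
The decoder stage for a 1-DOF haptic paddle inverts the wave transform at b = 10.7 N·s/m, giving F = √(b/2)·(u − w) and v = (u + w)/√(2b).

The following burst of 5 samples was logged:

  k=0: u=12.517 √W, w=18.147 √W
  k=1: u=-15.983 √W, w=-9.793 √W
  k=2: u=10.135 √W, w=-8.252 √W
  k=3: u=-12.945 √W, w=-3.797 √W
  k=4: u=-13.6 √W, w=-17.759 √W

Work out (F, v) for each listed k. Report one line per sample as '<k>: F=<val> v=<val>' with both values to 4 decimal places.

0: F=-13.0222 v=6.6286
1: F=-14.3175 v=-5.5720
2: F=42.5293 v=0.4070
3: F=-21.1594 v=-3.6191
4: F=9.6198 v=-6.7788

k=0: u−w=-5.6300, u+w=30.6640; √(b/2)=2.3130, √(2b)=4.6260; F=2.3130×(-5.63)=-13.0222, v=30.6640/4.6260=6.6286
k=1: u−w=-6.1900, u+w=-25.7760; √(b/2)=2.3130, √(2b)=4.6260; F=2.3130×(-6.19)=-14.3175, v=-25.7760/4.6260=-5.5720
k=2: u−w=18.3870, u+w=1.8830; √(b/2)=2.3130, √(2b)=4.6260; F=2.3130×18.387=42.5293, v=1.8830/4.6260=0.4070
k=3: u−w=-9.1480, u+w=-16.7420; √(b/2)=2.3130, √(2b)=4.6260; F=2.3130×(-9.148)=-21.1594, v=-16.7420/4.6260=-3.6191
k=4: u−w=4.1590, u+w=-31.3590; √(b/2)=2.3130, √(2b)=4.6260; F=2.3130×4.159=9.6198, v=-31.3590/4.6260=-6.7788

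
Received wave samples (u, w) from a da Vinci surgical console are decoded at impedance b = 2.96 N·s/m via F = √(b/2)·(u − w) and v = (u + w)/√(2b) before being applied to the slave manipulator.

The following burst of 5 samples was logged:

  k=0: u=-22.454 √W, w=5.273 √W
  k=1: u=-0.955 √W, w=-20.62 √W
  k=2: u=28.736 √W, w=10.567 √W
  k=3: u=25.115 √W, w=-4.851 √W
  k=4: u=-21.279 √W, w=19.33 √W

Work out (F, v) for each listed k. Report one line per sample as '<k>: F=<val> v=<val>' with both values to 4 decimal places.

k=0: u−w=-27.7270, u+w=-17.1810; √(b/2)=1.2166, √(2b)=2.4331; F=1.2166×(-27.727)=-33.7314, v=-17.1810/2.4331=-7.0613
k=1: u−w=19.6650, u+w=-21.5750; √(b/2)=1.2166, √(2b)=2.4331; F=1.2166×19.665=23.9235, v=-21.5750/2.4331=-8.8673
k=2: u−w=18.1690, u+w=39.3030; √(b/2)=1.2166, √(2b)=2.4331; F=1.2166×18.169=22.1035, v=39.3030/2.4331=16.1534
k=3: u−w=29.9660, u+w=20.2640; √(b/2)=1.2166, √(2b)=2.4331; F=1.2166×29.966=36.4552, v=20.2640/2.4331=8.3285
k=4: u−w=-40.6090, u+w=-1.9490; √(b/2)=1.2166, √(2b)=2.4331; F=1.2166×(-40.609)=-49.4030, v=-1.9490/2.4331=-0.8010

0: F=-33.7314 v=-7.0613
1: F=23.9235 v=-8.8673
2: F=22.1035 v=16.1534
3: F=36.4552 v=8.3285
4: F=-49.4030 v=-0.8010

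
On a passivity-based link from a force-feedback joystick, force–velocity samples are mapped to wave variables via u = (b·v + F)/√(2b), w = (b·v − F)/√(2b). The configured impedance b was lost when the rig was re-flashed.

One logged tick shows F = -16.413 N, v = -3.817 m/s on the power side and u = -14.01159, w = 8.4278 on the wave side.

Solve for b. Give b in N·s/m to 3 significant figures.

b = 1.07 N·s/m

u + w = -5.5838;  u + w = √(2b)·v, so √(2b) = -5.5838/(-3.817) = 1.4629.
b = (√(2b))²/2 = 2.1400/2 = 1.0700.
(Check via u − w = 2F/√(2b): u − w = -22.4394, 2F/√(2b) = -22.4394.)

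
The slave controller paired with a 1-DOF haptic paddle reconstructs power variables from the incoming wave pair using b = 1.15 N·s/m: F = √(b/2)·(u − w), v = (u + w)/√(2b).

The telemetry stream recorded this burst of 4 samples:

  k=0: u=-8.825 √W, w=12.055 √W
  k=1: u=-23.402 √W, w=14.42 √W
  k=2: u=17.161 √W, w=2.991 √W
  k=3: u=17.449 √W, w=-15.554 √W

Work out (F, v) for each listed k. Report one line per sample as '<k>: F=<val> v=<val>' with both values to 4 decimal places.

0: F=-15.8330 v=2.1298
1: F=-28.6800 v=-5.9226
2: F=10.7449 v=13.2878
3: F=25.0258 v=1.2495

k=0: u−w=-20.8800, u+w=3.2300; √(b/2)=0.7583, √(2b)=1.5166; F=0.7583×(-20.88)=-15.8330, v=3.2300/1.5166=2.1298
k=1: u−w=-37.8220, u+w=-8.9820; √(b/2)=0.7583, √(2b)=1.5166; F=0.7583×(-37.822)=-28.6800, v=-8.9820/1.5166=-5.9226
k=2: u−w=14.1700, u+w=20.1520; √(b/2)=0.7583, √(2b)=1.5166; F=0.7583×14.17=10.7449, v=20.1520/1.5166=13.2878
k=3: u−w=33.0030, u+w=1.8950; √(b/2)=0.7583, √(2b)=1.5166; F=0.7583×33.003=25.0258, v=1.8950/1.5166=1.2495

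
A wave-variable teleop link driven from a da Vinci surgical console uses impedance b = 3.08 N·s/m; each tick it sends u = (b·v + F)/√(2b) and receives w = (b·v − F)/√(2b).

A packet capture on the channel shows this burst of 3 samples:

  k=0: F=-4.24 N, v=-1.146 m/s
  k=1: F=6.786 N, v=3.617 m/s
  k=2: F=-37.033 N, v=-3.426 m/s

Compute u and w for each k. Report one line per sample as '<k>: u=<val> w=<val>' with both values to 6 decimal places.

k=0: b·v=3.08×(-1.146)=-3.529680; √(2b)=2.481935; u=(-3.529680+(-4.24))/2.481935=-3.130493, w=(-3.529680−(-4.24))/2.481935=0.286196
k=1: b·v=3.08×3.617=11.140360; √(2b)=2.481935; u=(11.140360+6.786)/2.481935=7.222736, w=(11.140360−6.786)/2.481935=1.754422
k=2: b·v=3.08×(-3.426)=-10.552080; √(2b)=2.481935; u=(-10.552080+(-37.033))/2.481935=-19.172575, w=(-10.552080−(-37.033))/2.481935=10.669467

0: u=-3.130493 w=0.286196
1: u=7.222736 w=1.754422
2: u=-19.172575 w=10.669467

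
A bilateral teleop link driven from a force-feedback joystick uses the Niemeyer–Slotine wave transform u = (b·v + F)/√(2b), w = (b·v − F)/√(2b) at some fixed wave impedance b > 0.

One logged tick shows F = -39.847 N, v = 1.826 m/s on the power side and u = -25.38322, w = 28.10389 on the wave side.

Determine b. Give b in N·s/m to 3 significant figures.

u + w = 2.7207;  u + w = √(2b)·v, so √(2b) = 2.7207/1.826 = 1.4900.
b = (√(2b))²/2 = 2.2200/2 = 1.1100.
(Check via u − w = 2F/√(2b): u − w = -53.4871, 2F/√(2b) = -53.4873.)

b = 1.11 N·s/m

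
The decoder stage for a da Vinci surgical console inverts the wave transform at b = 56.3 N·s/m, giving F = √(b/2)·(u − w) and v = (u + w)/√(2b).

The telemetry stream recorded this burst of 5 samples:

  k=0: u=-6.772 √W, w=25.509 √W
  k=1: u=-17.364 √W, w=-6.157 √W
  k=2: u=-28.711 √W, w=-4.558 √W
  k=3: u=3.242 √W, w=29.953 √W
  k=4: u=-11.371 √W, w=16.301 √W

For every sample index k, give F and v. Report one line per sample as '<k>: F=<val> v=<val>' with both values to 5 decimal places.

k=0: u−w=-32.28100, u+w=18.73700; √(b/2)=5.30566, √(2b)=10.61131; F=5.30566×(-32.281)=-171.27193, v=18.73700/10.61131=1.76576
k=1: u−w=-11.20700, u+w=-23.52100; √(b/2)=5.30566, √(2b)=10.61131; F=5.30566×(-11.207)=-59.46050, v=-23.52100/10.61131=-2.21660
k=2: u−w=-24.15300, u+w=-33.26900; √(b/2)=5.30566, √(2b)=10.61131; F=5.30566×(-24.153)=-128.14754, v=-33.26900/10.61131=-3.13524
k=3: u−w=-26.71100, u+w=33.19500; √(b/2)=5.30566, √(2b)=10.61131; F=5.30566×(-26.711)=-141.71941, v=33.19500/10.61131=3.12826
k=4: u−w=-27.67200, u+w=4.93000; √(b/2)=5.30566, √(2b)=10.61131; F=5.30566×(-27.672)=-146.81815, v=4.93000/10.61131=0.46460

0: F=-171.27193 v=1.76576
1: F=-59.46050 v=-2.21660
2: F=-128.14754 v=-3.13524
3: F=-141.71941 v=3.12826
4: F=-146.81815 v=0.46460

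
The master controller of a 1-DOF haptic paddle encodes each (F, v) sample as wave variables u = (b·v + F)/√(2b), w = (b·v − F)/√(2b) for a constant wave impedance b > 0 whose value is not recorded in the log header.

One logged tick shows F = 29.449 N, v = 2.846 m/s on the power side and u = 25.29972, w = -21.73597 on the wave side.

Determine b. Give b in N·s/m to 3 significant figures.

b = 0.784 N·s/m

u + w = 3.56375;  u + w = √(2b)·v, so √(2b) = 3.56375/2.846 = 1.25220.
b = (√(2b))²/2 = 1.56799/2 = 0.78400.
(Check via u − w = 2F/√(2b): u − w = 47.03569, 2F/√(2b) = 47.03577.)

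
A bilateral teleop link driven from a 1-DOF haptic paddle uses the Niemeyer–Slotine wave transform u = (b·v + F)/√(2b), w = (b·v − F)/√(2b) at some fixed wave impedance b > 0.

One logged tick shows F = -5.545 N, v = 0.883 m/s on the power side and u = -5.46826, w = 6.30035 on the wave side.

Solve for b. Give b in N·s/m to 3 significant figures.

u + w = 0.8321;  u + w = √(2b)·v, so √(2b) = 0.8321/0.883 = 0.9423.
b = (√(2b))²/2 = 0.8880/2 = 0.4440.
(Check via u − w = 2F/√(2b): u − w = -11.7686, 2F/√(2b) = -11.7685.)

b = 0.444 N·s/m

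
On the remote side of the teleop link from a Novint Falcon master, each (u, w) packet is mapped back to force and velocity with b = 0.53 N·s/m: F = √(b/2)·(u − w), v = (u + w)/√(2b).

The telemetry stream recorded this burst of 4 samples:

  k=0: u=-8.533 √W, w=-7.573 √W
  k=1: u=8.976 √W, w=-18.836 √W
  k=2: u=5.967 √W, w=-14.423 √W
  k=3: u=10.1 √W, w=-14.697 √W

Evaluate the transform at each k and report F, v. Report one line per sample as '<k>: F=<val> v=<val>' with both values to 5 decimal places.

0: F=-0.49419 v=-15.64353
1: F=14.31710 v=-9.57688
2: F=10.49639 v=-8.21319
3: F=12.76504 v=-4.46500

k=0: u−w=-0.96000, u+w=-16.10600; √(b/2)=0.51478, √(2b)=1.02956; F=0.51478×(-0.96)=-0.49419, v=-16.10600/1.02956=-15.64353
k=1: u−w=27.81200, u+w=-9.86000; √(b/2)=0.51478, √(2b)=1.02956; F=0.51478×27.812=14.31710, v=-9.86000/1.02956=-9.57688
k=2: u−w=20.39000, u+w=-8.45600; √(b/2)=0.51478, √(2b)=1.02956; F=0.51478×20.39=10.49639, v=-8.45600/1.02956=-8.21319
k=3: u−w=24.79700, u+w=-4.59700; √(b/2)=0.51478, √(2b)=1.02956; F=0.51478×24.797=12.76504, v=-4.59700/1.02956=-4.46500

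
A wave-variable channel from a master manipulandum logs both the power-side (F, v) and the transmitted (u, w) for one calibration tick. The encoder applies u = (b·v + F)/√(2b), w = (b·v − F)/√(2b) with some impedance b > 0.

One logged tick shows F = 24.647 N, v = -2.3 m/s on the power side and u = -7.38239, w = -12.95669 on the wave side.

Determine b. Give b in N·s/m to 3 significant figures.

u + w = -20.33908;  u + w = √(2b)·v, so √(2b) = -20.33908/(-2.3) = 8.84308.
b = (√(2b))²/2 = 78.20003/2 = 39.10002.
(Check via u − w = 2F/√(2b): u − w = 5.57430, 2F/√(2b) = 5.57430.)

b = 39.1 N·s/m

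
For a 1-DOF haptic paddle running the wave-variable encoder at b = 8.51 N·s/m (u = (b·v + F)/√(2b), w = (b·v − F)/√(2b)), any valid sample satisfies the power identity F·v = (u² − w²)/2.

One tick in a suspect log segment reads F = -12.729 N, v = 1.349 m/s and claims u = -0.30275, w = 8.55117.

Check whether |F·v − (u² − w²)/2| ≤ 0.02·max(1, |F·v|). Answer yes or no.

F·v = (-12.729)×1.349 = -17.1714 W.
(u² − w²)/2 = (0.0917 − 73.1225)/2 = -36.5154 W.
|Δ| = 19.3440;  2% of max(1, |F·v|) = 0.3434.

no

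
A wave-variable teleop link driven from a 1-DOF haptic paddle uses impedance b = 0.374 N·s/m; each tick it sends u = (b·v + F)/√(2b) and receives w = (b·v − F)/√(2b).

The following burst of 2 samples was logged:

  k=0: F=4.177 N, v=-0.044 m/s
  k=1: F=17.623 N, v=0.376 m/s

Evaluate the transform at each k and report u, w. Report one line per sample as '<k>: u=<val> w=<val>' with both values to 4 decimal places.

k=0: b·v=0.374×(-0.044)=-0.0165; √(2b)=0.8649; u=(-0.0165+4.177)/0.8649=4.8106, w=(-0.0165−4.177)/0.8649=-4.8487
k=1: b·v=0.374×0.376=0.1406; √(2b)=0.8649; u=(0.1406+17.623)/0.8649=20.5391, w=(0.1406−17.623)/0.8649=-20.2139

0: u=4.8106 w=-4.8487
1: u=20.5391 w=-20.2139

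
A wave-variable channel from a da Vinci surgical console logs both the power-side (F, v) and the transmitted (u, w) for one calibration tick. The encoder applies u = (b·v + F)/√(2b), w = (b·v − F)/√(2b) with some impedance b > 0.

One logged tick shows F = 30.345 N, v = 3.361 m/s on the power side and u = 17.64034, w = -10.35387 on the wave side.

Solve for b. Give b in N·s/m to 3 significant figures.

b = 2.35 N·s/m

u + w = 7.2865;  u + w = √(2b)·v, so √(2b) = 7.2865/3.361 = 2.1679.
b = (√(2b))²/2 = 4.7000/2 = 2.3500.
(Check via u − w = 2F/√(2b): u − w = 27.9942, 2F/√(2b) = 27.9942.)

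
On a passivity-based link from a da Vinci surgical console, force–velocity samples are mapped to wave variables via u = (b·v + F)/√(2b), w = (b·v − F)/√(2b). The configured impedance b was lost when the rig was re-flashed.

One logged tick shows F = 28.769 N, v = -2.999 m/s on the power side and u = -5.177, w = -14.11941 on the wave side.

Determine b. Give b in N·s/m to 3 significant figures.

u + w = -19.29641;  u + w = √(2b)·v, so √(2b) = -19.29641/(-2.999) = 6.43428.
b = (√(2b))²/2 = 41.39998/2 = 20.69999.
(Check via u − w = 2F/√(2b): u − w = 8.94241, 2F/√(2b) = 8.94241.)

b = 20.7 N·s/m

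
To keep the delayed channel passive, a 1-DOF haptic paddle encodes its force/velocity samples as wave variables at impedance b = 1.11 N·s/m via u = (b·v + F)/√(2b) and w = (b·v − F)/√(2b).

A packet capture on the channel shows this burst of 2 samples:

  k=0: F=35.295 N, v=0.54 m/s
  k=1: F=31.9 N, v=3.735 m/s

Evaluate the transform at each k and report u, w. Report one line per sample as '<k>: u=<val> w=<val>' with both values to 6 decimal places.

k=0: b·v=1.11×0.54=0.599400; √(2b)=1.489966; u=(0.599400+35.295)/1.489966=24.090744, w=(0.599400−35.295)/1.489966=-23.286162
k=1: b·v=1.11×3.735=4.145850; √(2b)=1.489966; u=(4.145850+31.9)/1.489966=24.192390, w=(4.145850−31.9)/1.489966=-18.627366

0: u=24.090744 w=-23.286162
1: u=24.192390 w=-18.627366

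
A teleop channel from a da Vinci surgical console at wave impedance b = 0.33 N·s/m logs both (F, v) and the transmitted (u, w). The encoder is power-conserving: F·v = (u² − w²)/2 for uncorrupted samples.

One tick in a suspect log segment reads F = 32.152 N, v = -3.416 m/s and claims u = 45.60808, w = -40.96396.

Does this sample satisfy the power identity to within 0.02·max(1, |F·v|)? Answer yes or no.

no

F·v = 32.152×(-3.416) = -109.83123 W.
(u² − w²)/2 = (2080.09696 − 1678.04602)/2 = 201.02547 W.
|Δ| = 310.85670;  2% of max(1, |F·v|) = 2.19662.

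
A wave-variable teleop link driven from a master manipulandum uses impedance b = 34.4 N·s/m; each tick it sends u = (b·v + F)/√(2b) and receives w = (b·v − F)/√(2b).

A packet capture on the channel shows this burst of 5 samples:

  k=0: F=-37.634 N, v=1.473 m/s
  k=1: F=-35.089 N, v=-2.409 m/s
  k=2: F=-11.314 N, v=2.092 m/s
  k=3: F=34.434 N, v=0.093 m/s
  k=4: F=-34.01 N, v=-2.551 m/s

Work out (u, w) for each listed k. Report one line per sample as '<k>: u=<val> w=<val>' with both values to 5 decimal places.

0: u=1.57177 w=10.64614
1: u=-14.22117 w=-5.76046
2: u=7.31210 w=10.04015
3: u=4.53709 w=-3.76569
4: u=-14.68000 w=-6.47946

k=0: b·v=34.4×1.473=50.67120; √(2b)=8.29458; u=(50.67120+(-37.634))/8.29458=1.57177, w=(50.67120−(-37.634))/8.29458=10.64614
k=1: b·v=34.4×(-2.409)=-82.86960; √(2b)=8.29458; u=(-82.86960+(-35.089))/8.29458=-14.22117, w=(-82.86960−(-35.089))/8.29458=-5.76046
k=2: b·v=34.4×2.092=71.96480; √(2b)=8.29458; u=(71.96480+(-11.314))/8.29458=7.31210, w=(71.96480−(-11.314))/8.29458=10.04015
k=3: b·v=34.4×0.093=3.19920; √(2b)=8.29458; u=(3.19920+34.434)/8.29458=4.53709, w=(3.19920−34.434)/8.29458=-3.76569
k=4: b·v=34.4×(-2.551)=-87.75440; √(2b)=8.29458; u=(-87.75440+(-34.01))/8.29458=-14.68000, w=(-87.75440−(-34.01))/8.29458=-6.47946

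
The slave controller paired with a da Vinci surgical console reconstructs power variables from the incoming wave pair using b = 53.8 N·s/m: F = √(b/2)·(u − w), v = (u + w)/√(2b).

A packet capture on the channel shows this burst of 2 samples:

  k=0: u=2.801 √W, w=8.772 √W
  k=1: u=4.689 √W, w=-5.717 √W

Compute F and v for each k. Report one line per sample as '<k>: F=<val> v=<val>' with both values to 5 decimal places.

0: F=-30.96872 v=1.11568
1: F=53.97094 v=-0.09910

k=0: u−w=-5.97100, u+w=11.57300; √(b/2)=5.18652, √(2b)=10.37304; F=5.18652×(-5.971)=-30.96872, v=11.57300/10.37304=1.11568
k=1: u−w=10.40600, u+w=-1.02800; √(b/2)=5.18652, √(2b)=10.37304; F=5.18652×10.406=53.97094, v=-1.02800/10.37304=-0.09910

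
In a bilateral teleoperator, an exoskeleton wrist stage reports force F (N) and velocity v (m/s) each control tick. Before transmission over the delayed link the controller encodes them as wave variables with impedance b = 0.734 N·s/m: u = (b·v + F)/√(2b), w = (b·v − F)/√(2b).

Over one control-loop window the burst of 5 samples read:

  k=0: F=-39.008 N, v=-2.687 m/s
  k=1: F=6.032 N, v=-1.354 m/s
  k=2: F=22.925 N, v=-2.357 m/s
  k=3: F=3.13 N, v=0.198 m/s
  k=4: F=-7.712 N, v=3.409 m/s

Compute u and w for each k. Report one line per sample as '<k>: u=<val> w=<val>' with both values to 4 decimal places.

k=0: b·v=0.734×(-2.687)=-1.9723; √(2b)=1.2116; u=(-1.9723+(-39.008))/1.2116=-33.8230, w=(-1.9723−(-39.008))/1.2116=30.5674
k=1: b·v=0.734×(-1.354)=-0.9938; √(2b)=1.2116; u=(-0.9938+6.032)/1.2116=4.1582, w=(-0.9938−6.032)/1.2116=-5.7988
k=2: b·v=0.734×(-2.357)=-1.7300; √(2b)=1.2116; u=(-1.7300+22.925)/1.2116=17.4932, w=(-1.7300−22.925)/1.2116=-20.3490
k=3: b·v=0.734×0.198=0.1453; √(2b)=1.2116; u=(0.1453+3.13)/1.2116=2.7033, w=(0.1453−3.13)/1.2116=-2.4634
k=4: b·v=0.734×3.409=2.5022; √(2b)=1.2116; u=(2.5022+(-7.712))/1.2116=-4.2999, w=(2.5022−(-7.712))/1.2116=8.4303

0: u=-33.8230 w=30.5674
1: u=4.1582 w=-5.7988
2: u=17.4932 w=-20.3490
3: u=2.7033 w=-2.4634
4: u=-4.2999 w=8.4303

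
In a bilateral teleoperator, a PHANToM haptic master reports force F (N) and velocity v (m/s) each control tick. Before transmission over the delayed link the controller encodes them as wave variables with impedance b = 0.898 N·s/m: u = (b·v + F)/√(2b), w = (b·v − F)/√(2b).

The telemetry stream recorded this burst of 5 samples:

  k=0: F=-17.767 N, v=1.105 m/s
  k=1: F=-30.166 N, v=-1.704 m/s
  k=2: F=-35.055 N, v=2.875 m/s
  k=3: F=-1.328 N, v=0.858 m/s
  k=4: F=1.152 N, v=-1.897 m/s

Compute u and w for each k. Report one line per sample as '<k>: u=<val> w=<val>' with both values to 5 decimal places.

k=0: b·v=0.898×1.105=0.99229; √(2b)=1.34015; u=(0.99229+(-17.767))/1.34015=-12.51705, w=(0.99229−(-17.767))/1.34015=13.99791
k=1: b·v=0.898×(-1.704)=-1.53019; √(2b)=1.34015; u=(-1.53019+(-30.166))/1.34015=-23.65124, w=(-1.53019−(-30.166))/1.34015=21.36763
k=2: b·v=0.898×2.875=2.58175; √(2b)=1.34015; u=(2.58175+(-35.055))/1.34015=-24.23107, w=(2.58175−(-35.055))/1.34015=28.08400
k=3: b·v=0.898×0.858=0.77048; √(2b)=1.34015; u=(0.77048+(-1.328))/1.34015=-0.41601, w=(0.77048−(-1.328))/1.34015=1.56586
k=4: b·v=0.898×(-1.897)=-1.70351; √(2b)=1.34015; u=(-1.70351+1.152)/1.34015=-0.41153, w=(-1.70351−1.152)/1.34015=-2.13074

0: u=-12.51705 w=13.99791
1: u=-23.65124 w=21.36763
2: u=-24.23107 w=28.08400
3: u=-0.41601 w=1.56586
4: u=-0.41153 w=-2.13074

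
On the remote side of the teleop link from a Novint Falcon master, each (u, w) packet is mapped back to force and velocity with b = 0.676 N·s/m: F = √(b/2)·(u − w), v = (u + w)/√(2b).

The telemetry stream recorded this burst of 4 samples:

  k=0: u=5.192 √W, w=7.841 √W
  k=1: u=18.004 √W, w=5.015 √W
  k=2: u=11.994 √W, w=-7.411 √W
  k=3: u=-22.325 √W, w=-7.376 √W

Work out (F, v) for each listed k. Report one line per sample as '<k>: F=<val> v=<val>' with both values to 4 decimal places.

k=0: u−w=-2.6490, u+w=13.0330; √(b/2)=0.5814, √(2b)=1.1628; F=0.5814×(-2.649)=-1.5401, v=13.0330/1.1628=11.2087
k=1: u−w=12.9890, u+w=23.0190; √(b/2)=0.5814, √(2b)=1.1628; F=0.5814×12.989=7.5515, v=23.0190/1.1628=19.7969
k=2: u−w=19.4050, u+w=4.5830; √(b/2)=0.5814, √(2b)=1.1628; F=0.5814×19.405=11.2816, v=4.5830/1.1628=3.9415
k=3: u−w=-14.9490, u+w=-29.7010; √(b/2)=0.5814, √(2b)=1.1628; F=0.5814×(-14.949)=-8.6910, v=-29.7010/1.1628=-25.5436

0: F=-1.5401 v=11.2087
1: F=7.5515 v=19.7969
2: F=11.2816 v=3.9415
3: F=-8.6910 v=-25.5436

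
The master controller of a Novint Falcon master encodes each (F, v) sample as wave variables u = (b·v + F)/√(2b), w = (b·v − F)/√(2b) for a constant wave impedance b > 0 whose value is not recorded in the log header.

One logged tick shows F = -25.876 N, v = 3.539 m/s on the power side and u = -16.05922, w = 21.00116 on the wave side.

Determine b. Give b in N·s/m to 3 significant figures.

u + w = 4.9419;  u + w = √(2b)·v, so √(2b) = 4.9419/3.539 = 1.3964.
b = (√(2b))²/2 = 1.9500/2 = 0.9750.
(Check via u − w = 2F/√(2b): u − w = -37.0604, 2F/√(2b) = -37.0604.)

b = 0.975 N·s/m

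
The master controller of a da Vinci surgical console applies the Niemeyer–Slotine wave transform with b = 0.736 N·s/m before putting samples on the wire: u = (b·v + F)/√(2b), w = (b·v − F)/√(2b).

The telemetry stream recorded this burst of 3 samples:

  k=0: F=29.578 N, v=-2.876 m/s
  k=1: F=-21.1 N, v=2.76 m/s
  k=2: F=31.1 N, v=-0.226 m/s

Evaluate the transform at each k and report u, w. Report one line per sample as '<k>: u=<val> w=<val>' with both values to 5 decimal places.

0: u=22.63428 w=-26.12361
1: u=-15.71686 w=19.06546
2: u=25.49632 w=-25.77051

k=0: b·v=0.736×(-2.876)=-2.11674; √(2b)=1.21326; u=(-2.11674+29.578)/1.21326=22.63428, w=(-2.11674−29.578)/1.21326=-26.12361
k=1: b·v=0.736×2.76=2.03136; √(2b)=1.21326; u=(2.03136+(-21.1))/1.21326=-15.71686, w=(2.03136−(-21.1))/1.21326=19.06546
k=2: b·v=0.736×(-0.226)=-0.16634; √(2b)=1.21326; u=(-0.16634+31.1)/1.21326=25.49632, w=(-0.16634−31.1)/1.21326=-25.77051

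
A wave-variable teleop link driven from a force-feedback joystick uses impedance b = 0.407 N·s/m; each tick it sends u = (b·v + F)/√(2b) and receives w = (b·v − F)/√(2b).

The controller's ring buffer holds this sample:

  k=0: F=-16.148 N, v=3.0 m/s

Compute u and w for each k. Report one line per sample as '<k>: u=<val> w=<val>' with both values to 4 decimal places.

k=0: b·v=0.407×3.0=1.2210; √(2b)=0.9022; u=(1.2210+(-16.148))/0.9022=-16.5448, w=(1.2210−(-16.148))/0.9022=19.2514

0: u=-16.5448 w=19.2514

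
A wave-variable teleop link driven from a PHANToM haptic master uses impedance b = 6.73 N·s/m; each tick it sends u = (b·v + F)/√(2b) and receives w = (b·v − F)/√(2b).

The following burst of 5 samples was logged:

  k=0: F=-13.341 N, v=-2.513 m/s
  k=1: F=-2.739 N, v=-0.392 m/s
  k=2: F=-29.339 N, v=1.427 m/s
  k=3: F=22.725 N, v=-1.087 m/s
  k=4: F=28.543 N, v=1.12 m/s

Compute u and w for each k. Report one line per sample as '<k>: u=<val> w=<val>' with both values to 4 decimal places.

0: u=-8.2462 w=-0.9735
1: u=-1.4657 w=0.0275
2: u=-5.3792 w=10.6146
3: u=4.2002 w=-8.1881
4: u=9.8345 w=-5.7254

k=0: b·v=6.73×(-2.513)=-16.9125; √(2b)=3.6688; u=(-16.9125+(-13.341))/3.6688=-8.2462, w=(-16.9125−(-13.341))/3.6688=-0.9735
k=1: b·v=6.73×(-0.392)=-2.6382; √(2b)=3.6688; u=(-2.6382+(-2.739))/3.6688=-1.4657, w=(-2.6382−(-2.739))/3.6688=0.0275
k=2: b·v=6.73×1.427=9.6037; √(2b)=3.6688; u=(9.6037+(-29.339))/3.6688=-5.3792, w=(9.6037−(-29.339))/3.6688=10.6146
k=3: b·v=6.73×(-1.087)=-7.3155; √(2b)=3.6688; u=(-7.3155+22.725)/3.6688=4.2002, w=(-7.3155−22.725)/3.6688=-8.1881
k=4: b·v=6.73×1.12=7.5376; √(2b)=3.6688; u=(7.5376+28.543)/3.6688=9.8345, w=(7.5376−28.543)/3.6688=-5.7254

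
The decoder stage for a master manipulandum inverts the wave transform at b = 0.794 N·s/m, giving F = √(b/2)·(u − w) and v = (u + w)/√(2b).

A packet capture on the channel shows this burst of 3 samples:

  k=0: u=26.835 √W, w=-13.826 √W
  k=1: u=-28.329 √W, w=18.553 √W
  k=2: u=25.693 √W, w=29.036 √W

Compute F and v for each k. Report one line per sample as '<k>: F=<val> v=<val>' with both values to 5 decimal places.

0: F=25.61966 v=10.32330
1: F=-29.53938 v=-7.75775
2: F=-2.10636 v=43.43024

k=0: u−w=40.66100, u+w=13.00900; √(b/2)=0.63008, √(2b)=1.26016; F=0.63008×40.661=25.61966, v=13.00900/1.26016=10.32330
k=1: u−w=-46.88200, u+w=-9.77600; √(b/2)=0.63008, √(2b)=1.26016; F=0.63008×(-46.882)=-29.53938, v=-9.77600/1.26016=-7.75775
k=2: u−w=-3.34300, u+w=54.72900; √(b/2)=0.63008, √(2b)=1.26016; F=0.63008×(-3.343)=-2.10636, v=54.72900/1.26016=43.43024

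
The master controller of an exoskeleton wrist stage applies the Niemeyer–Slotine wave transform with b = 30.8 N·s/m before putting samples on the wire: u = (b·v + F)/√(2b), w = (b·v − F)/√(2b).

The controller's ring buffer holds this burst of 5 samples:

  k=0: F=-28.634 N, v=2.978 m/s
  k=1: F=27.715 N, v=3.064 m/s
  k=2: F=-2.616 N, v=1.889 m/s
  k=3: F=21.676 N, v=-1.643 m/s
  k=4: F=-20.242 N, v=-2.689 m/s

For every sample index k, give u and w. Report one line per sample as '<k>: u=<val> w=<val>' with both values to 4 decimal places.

0: u=8.0382 w=15.3348
1: u=15.5552 w=8.4928
2: u=7.0797 w=7.7463
3: u=-3.6858 w=-9.2094
4: u=-13.1315 w=-7.9733

k=0: b·v=30.8×2.978=91.7224; √(2b)=7.8486; u=(91.7224+(-28.634))/7.8486=8.0382, w=(91.7224−(-28.634))/7.8486=15.3348
k=1: b·v=30.8×3.064=94.3712; √(2b)=7.8486; u=(94.3712+27.715)/7.8486=15.5552, w=(94.3712−27.715)/7.8486=8.4928
k=2: b·v=30.8×1.889=58.1812; √(2b)=7.8486; u=(58.1812+(-2.616))/7.8486=7.0797, w=(58.1812−(-2.616))/7.8486=7.7463
k=3: b·v=30.8×(-1.643)=-50.6044; √(2b)=7.8486; u=(-50.6044+21.676)/7.8486=-3.6858, w=(-50.6044−21.676)/7.8486=-9.2094
k=4: b·v=30.8×(-2.689)=-82.8212; √(2b)=7.8486; u=(-82.8212+(-20.242))/7.8486=-13.1315, w=(-82.8212−(-20.242))/7.8486=-7.9733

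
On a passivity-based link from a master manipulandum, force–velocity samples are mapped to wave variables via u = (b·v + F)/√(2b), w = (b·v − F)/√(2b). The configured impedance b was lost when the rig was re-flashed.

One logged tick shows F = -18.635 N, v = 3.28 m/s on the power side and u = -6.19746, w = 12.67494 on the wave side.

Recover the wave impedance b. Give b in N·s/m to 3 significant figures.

b = 1.95 N·s/m

u + w = 6.47748;  u + w = √(2b)·v, so √(2b) = 6.47748/3.28 = 1.97484.
b = (√(2b))²/2 = 3.90000/2 = 1.95000.
(Check via u − w = 2F/√(2b): u − w = -18.87240, 2F/√(2b) = -18.87240.)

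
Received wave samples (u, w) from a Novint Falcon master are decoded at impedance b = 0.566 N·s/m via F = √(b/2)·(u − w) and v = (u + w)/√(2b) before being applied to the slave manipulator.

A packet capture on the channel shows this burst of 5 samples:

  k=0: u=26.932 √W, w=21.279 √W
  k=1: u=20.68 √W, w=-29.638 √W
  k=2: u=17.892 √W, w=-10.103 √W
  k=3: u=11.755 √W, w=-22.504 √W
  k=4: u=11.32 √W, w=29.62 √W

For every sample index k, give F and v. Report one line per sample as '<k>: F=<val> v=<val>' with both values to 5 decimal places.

k=0: u−w=5.65300, u+w=48.21100; √(b/2)=0.53198, √(2b)=1.06395; F=0.53198×5.653=3.00727, v=48.21100/1.06395=45.31301
k=1: u−w=50.31800, u+w=-8.95800; √(b/2)=0.53198, √(2b)=1.06395; F=0.53198×50.318=26.76804, v=-8.95800/1.06395=-8.41953
k=2: u−w=27.99500, u+w=7.78900; √(b/2)=0.53198, √(2b)=1.06395; F=0.53198×27.995=14.89271, v=7.78900/1.06395=7.32080
k=3: u−w=34.25900, u+w=-10.74900; √(b/2)=0.53198, √(2b)=1.06395; F=0.53198×34.259=18.22502, v=-10.74900/1.06395=-10.10287
k=4: u−w=-18.30000, u+w=40.94000; √(b/2)=0.53198, √(2b)=1.06395; F=0.53198×(-18.3)=-9.73519, v=40.94000/1.06395=38.47908

0: F=3.00727 v=45.31301
1: F=26.76804 v=-8.41953
2: F=14.89271 v=7.32080
3: F=18.22502 v=-10.10287
4: F=-9.73519 v=38.47908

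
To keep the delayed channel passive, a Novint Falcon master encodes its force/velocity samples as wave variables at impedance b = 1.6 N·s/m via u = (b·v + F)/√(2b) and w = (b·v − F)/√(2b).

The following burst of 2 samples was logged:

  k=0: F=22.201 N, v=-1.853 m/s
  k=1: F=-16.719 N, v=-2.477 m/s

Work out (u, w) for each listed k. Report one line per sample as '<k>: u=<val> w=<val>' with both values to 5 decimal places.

0: u=10.75336 w=-14.06811
1: u=-11.56170 w=7.13071

k=0: b·v=1.6×(-1.853)=-2.96480; √(2b)=1.78885; u=(-2.96480+22.201)/1.78885=10.75336, w=(-2.96480−22.201)/1.78885=-14.06811
k=1: b·v=1.6×(-2.477)=-3.96320; √(2b)=1.78885; u=(-3.96320+(-16.719))/1.78885=-11.56170, w=(-3.96320−(-16.719))/1.78885=7.13071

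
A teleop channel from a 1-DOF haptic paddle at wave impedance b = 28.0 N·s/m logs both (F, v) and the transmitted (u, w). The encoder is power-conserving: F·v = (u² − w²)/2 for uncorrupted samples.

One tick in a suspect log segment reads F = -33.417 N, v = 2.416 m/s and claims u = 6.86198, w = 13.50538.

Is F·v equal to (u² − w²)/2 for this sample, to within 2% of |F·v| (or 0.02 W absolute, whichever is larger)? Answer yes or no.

F·v = (-33.417)×2.416 = -80.73547 W.
(u² − w²)/2 = (47.08677 − 182.39529)/2 = -67.65426 W.
|Δ| = 13.08121;  2% of max(1, |F·v|) = 1.61471.

no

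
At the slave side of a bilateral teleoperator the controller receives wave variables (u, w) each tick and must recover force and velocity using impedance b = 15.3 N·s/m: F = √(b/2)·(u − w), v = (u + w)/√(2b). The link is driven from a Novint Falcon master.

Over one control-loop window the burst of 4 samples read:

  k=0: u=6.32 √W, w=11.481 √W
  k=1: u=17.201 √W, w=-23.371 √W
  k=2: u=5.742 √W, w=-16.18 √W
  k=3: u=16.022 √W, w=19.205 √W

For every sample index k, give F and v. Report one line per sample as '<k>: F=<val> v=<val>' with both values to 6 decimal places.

0: F=-14.274621 v=3.217983
1: F=112.216607 v=-1.115384
2: F=60.633256 v=-1.886933
3: F=-8.803743 v=6.368174

k=0: u−w=-5.161000, u+w=17.801000; √(b/2)=2.765863, √(2b)=5.531727; F=2.765863×(-5.161)=-14.274621, v=17.801000/5.531727=3.217983
k=1: u−w=40.572000, u+w=-6.170000; √(b/2)=2.765863, √(2b)=5.531727; F=2.765863×40.572=112.216607, v=-6.170000/5.531727=-1.115384
k=2: u−w=21.922000, u+w=-10.438000; √(b/2)=2.765863, √(2b)=5.531727; F=2.765863×21.922=60.633256, v=-10.438000/5.531727=-1.886933
k=3: u−w=-3.183000, u+w=35.227000; √(b/2)=2.765863, √(2b)=5.531727; F=2.765863×(-3.183)=-8.803743, v=35.227000/5.531727=6.368174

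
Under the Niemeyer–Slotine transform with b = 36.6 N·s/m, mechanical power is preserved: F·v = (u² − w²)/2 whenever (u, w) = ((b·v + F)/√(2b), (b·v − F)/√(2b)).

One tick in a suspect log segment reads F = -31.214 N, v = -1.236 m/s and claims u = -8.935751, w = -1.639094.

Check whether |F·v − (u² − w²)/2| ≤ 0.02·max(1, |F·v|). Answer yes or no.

F·v = (-31.214)×(-1.236) = 38.580504 W.
(u² − w²)/2 = (79.847646 − 2.686629)/2 = 38.580508 W.
|Δ| = 0.000004;  2% of max(1, |F·v|) = 0.771610.

yes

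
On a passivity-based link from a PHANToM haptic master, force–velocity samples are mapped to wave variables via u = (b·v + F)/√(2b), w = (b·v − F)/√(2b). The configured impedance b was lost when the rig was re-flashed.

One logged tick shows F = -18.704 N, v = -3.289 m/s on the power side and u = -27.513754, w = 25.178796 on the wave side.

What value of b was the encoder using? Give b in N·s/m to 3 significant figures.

u + w = -2.334958;  u + w = √(2b)·v, so √(2b) = -2.334958/(-3.289) = 0.709929.
b = (√(2b))²/2 = 0.504000/2 = 0.252000.
(Check via u − w = 2F/√(2b): u − w = -52.692550, 2F/√(2b) = -52.692559.)

b = 0.252 N·s/m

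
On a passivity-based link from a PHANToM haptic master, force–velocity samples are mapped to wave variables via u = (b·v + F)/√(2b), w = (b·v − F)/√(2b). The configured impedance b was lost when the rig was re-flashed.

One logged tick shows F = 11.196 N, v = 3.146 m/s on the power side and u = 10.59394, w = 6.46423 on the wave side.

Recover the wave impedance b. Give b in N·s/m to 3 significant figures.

b = 14.7 N·s/m

u + w = 17.05817;  u + w = √(2b)·v, so √(2b) = 17.05817/3.146 = 5.42218.
b = (√(2b))²/2 = 29.40001/2 = 14.70000.
(Check via u − w = 2F/√(2b): u − w = 4.12971, 2F/√(2b) = 4.12971.)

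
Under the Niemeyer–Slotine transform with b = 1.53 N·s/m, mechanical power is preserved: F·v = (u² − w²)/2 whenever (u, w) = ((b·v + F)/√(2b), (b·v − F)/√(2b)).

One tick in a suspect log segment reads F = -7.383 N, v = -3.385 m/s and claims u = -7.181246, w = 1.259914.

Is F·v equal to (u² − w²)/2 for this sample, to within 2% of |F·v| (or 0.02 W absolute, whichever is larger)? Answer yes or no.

F·v = (-7.383)×(-3.385) = 24.991455 W.
(u² − w²)/2 = (51.570294 − 1.587383)/2 = 24.991455 W.
|Δ| = 0.000000;  2% of max(1, |F·v|) = 0.499829.

yes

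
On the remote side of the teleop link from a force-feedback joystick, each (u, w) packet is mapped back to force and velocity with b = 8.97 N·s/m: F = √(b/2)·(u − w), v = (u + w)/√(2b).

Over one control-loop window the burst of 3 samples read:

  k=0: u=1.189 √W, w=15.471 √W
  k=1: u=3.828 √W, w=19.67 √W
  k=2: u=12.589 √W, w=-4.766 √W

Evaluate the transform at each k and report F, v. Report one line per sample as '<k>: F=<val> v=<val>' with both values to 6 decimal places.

0: F=-30.246161 v=3.933361
1: F=-33.549900 v=5.547786
2: F=36.754104 v=1.846980

k=0: u−w=-14.282000, u+w=16.660000; √(b/2)=2.117782, √(2b)=4.235564; F=2.117782×(-14.282)=-30.246161, v=16.660000/4.235564=3.933361
k=1: u−w=-15.842000, u+w=23.498000; √(b/2)=2.117782, √(2b)=4.235564; F=2.117782×(-15.842)=-33.549900, v=23.498000/4.235564=5.547786
k=2: u−w=17.355000, u+w=7.823000; √(b/2)=2.117782, √(2b)=4.235564; F=2.117782×17.355=36.754104, v=7.823000/4.235564=1.846980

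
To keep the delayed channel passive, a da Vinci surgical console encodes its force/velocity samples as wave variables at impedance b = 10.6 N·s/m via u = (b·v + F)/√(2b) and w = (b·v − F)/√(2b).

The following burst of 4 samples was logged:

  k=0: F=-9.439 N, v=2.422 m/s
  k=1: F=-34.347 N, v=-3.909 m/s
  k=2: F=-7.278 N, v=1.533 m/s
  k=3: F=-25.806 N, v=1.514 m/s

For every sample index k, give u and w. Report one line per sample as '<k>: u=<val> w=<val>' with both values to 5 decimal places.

k=0: b·v=10.6×2.422=25.67320; √(2b)=4.60435; u=(25.67320+(-9.439))/4.60435=3.52584, w=(25.67320−(-9.439))/4.60435=7.62588
k=1: b·v=10.6×(-3.909)=-41.43540; √(2b)=4.60435; u=(-41.43540+(-34.347))/4.60435=-16.45889, w=(-41.43540−(-34.347))/4.60435=-1.53950
k=2: b·v=10.6×1.533=16.24980; √(2b)=4.60435; u=(16.24980+(-7.278))/4.60435=1.94855, w=(16.24980−(-7.278))/4.60435=5.10991
k=3: b·v=10.6×1.514=16.04840; √(2b)=4.60435; u=(16.04840+(-25.806))/4.60435=-2.11922, w=(16.04840−(-25.806))/4.60435=9.09019

0: u=3.52584 w=7.62588
1: u=-16.45889 w=-1.53950
2: u=1.94855 w=5.10991
3: u=-2.11922 w=9.09019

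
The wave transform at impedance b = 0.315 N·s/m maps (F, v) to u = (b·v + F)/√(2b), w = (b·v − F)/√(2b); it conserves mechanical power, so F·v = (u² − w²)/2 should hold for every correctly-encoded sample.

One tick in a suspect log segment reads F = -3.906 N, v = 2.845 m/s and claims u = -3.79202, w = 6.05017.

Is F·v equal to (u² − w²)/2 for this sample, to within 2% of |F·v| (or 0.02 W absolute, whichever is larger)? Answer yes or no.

F·v = (-3.906)×2.845 = -11.11257 W.
(u² − w²)/2 = (14.37942 − 36.60456)/2 = -11.11257 W.
|Δ| = 0.00000;  2% of max(1, |F·v|) = 0.22225.

yes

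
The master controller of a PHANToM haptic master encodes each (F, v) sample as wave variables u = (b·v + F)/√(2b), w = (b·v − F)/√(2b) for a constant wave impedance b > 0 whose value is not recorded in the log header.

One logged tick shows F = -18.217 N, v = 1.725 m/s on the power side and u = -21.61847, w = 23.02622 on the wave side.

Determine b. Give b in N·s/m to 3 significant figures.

u + w = 1.40775;  u + w = √(2b)·v, so √(2b) = 1.40775/1.725 = 0.81609.
b = (√(2b))²/2 = 0.66600/2 = 0.33300.
(Check via u − w = 2F/√(2b): u − w = -44.64469, 2F/√(2b) = -44.64475.)

b = 0.333 N·s/m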